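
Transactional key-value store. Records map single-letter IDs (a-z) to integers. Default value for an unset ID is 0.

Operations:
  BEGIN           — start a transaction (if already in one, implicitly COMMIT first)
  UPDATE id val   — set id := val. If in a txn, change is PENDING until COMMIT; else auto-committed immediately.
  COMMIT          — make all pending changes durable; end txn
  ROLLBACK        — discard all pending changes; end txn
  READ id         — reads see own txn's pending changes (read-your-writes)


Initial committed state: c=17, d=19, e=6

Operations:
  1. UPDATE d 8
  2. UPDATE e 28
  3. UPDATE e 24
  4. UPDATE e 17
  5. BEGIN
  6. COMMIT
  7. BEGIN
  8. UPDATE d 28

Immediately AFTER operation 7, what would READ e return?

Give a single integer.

Answer: 17

Derivation:
Initial committed: {c=17, d=19, e=6}
Op 1: UPDATE d=8 (auto-commit; committed d=8)
Op 2: UPDATE e=28 (auto-commit; committed e=28)
Op 3: UPDATE e=24 (auto-commit; committed e=24)
Op 4: UPDATE e=17 (auto-commit; committed e=17)
Op 5: BEGIN: in_txn=True, pending={}
Op 6: COMMIT: merged [] into committed; committed now {c=17, d=8, e=17}
Op 7: BEGIN: in_txn=True, pending={}
After op 7: visible(e) = 17 (pending={}, committed={c=17, d=8, e=17})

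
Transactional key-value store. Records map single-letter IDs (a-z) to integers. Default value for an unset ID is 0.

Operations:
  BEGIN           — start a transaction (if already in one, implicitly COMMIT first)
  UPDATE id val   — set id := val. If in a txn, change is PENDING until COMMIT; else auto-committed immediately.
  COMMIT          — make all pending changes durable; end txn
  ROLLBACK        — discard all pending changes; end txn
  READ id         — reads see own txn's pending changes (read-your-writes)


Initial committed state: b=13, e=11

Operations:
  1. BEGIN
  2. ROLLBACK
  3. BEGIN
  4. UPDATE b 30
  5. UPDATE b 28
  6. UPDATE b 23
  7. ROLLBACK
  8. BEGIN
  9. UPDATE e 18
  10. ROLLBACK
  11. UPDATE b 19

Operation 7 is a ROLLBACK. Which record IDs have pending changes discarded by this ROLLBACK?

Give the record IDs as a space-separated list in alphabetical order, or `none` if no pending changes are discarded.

Answer: b

Derivation:
Initial committed: {b=13, e=11}
Op 1: BEGIN: in_txn=True, pending={}
Op 2: ROLLBACK: discarded pending []; in_txn=False
Op 3: BEGIN: in_txn=True, pending={}
Op 4: UPDATE b=30 (pending; pending now {b=30})
Op 5: UPDATE b=28 (pending; pending now {b=28})
Op 6: UPDATE b=23 (pending; pending now {b=23})
Op 7: ROLLBACK: discarded pending ['b']; in_txn=False
Op 8: BEGIN: in_txn=True, pending={}
Op 9: UPDATE e=18 (pending; pending now {e=18})
Op 10: ROLLBACK: discarded pending ['e']; in_txn=False
Op 11: UPDATE b=19 (auto-commit; committed b=19)
ROLLBACK at op 7 discards: ['b']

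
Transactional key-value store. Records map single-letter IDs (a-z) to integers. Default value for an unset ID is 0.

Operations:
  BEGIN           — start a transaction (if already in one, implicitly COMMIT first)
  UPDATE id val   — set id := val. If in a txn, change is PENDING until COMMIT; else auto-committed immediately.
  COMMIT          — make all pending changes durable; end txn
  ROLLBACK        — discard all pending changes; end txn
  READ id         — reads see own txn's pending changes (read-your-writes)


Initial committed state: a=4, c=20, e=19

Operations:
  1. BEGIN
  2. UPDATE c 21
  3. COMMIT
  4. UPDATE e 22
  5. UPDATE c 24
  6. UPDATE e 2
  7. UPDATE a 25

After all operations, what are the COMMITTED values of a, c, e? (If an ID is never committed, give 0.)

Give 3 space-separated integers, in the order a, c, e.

Answer: 25 24 2

Derivation:
Initial committed: {a=4, c=20, e=19}
Op 1: BEGIN: in_txn=True, pending={}
Op 2: UPDATE c=21 (pending; pending now {c=21})
Op 3: COMMIT: merged ['c'] into committed; committed now {a=4, c=21, e=19}
Op 4: UPDATE e=22 (auto-commit; committed e=22)
Op 5: UPDATE c=24 (auto-commit; committed c=24)
Op 6: UPDATE e=2 (auto-commit; committed e=2)
Op 7: UPDATE a=25 (auto-commit; committed a=25)
Final committed: {a=25, c=24, e=2}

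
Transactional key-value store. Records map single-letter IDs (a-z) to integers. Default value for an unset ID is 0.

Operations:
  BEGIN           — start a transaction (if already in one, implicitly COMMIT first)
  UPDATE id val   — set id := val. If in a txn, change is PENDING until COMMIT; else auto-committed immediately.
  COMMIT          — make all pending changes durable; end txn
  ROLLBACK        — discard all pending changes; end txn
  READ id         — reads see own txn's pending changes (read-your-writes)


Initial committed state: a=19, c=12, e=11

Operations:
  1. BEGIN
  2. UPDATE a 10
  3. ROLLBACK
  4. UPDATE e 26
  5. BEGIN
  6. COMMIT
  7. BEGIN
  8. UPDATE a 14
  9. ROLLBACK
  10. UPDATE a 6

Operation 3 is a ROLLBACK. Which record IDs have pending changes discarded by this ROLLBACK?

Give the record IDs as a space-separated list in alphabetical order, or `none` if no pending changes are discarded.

Answer: a

Derivation:
Initial committed: {a=19, c=12, e=11}
Op 1: BEGIN: in_txn=True, pending={}
Op 2: UPDATE a=10 (pending; pending now {a=10})
Op 3: ROLLBACK: discarded pending ['a']; in_txn=False
Op 4: UPDATE e=26 (auto-commit; committed e=26)
Op 5: BEGIN: in_txn=True, pending={}
Op 6: COMMIT: merged [] into committed; committed now {a=19, c=12, e=26}
Op 7: BEGIN: in_txn=True, pending={}
Op 8: UPDATE a=14 (pending; pending now {a=14})
Op 9: ROLLBACK: discarded pending ['a']; in_txn=False
Op 10: UPDATE a=6 (auto-commit; committed a=6)
ROLLBACK at op 3 discards: ['a']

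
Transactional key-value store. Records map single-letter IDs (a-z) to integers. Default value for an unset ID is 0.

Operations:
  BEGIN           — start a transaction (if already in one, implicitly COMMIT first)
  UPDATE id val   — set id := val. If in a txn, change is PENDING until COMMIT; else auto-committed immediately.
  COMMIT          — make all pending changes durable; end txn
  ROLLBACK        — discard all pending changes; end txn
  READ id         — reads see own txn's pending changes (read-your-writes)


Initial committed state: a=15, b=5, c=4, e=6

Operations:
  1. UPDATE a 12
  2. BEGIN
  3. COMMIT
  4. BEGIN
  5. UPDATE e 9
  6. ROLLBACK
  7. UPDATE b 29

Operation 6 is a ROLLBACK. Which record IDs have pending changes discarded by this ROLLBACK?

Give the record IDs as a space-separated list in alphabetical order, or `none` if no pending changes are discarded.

Initial committed: {a=15, b=5, c=4, e=6}
Op 1: UPDATE a=12 (auto-commit; committed a=12)
Op 2: BEGIN: in_txn=True, pending={}
Op 3: COMMIT: merged [] into committed; committed now {a=12, b=5, c=4, e=6}
Op 4: BEGIN: in_txn=True, pending={}
Op 5: UPDATE e=9 (pending; pending now {e=9})
Op 6: ROLLBACK: discarded pending ['e']; in_txn=False
Op 7: UPDATE b=29 (auto-commit; committed b=29)
ROLLBACK at op 6 discards: ['e']

Answer: e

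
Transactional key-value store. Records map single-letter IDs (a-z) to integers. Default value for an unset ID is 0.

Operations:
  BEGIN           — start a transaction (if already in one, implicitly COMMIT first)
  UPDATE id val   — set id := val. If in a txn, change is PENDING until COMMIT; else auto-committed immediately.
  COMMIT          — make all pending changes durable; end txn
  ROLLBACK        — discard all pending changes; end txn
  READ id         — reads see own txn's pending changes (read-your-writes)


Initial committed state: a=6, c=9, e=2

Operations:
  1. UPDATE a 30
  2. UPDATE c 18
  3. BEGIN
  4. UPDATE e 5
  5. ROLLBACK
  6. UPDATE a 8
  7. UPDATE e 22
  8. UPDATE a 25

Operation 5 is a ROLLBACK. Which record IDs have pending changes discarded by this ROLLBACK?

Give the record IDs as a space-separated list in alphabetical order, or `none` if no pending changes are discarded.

Answer: e

Derivation:
Initial committed: {a=6, c=9, e=2}
Op 1: UPDATE a=30 (auto-commit; committed a=30)
Op 2: UPDATE c=18 (auto-commit; committed c=18)
Op 3: BEGIN: in_txn=True, pending={}
Op 4: UPDATE e=5 (pending; pending now {e=5})
Op 5: ROLLBACK: discarded pending ['e']; in_txn=False
Op 6: UPDATE a=8 (auto-commit; committed a=8)
Op 7: UPDATE e=22 (auto-commit; committed e=22)
Op 8: UPDATE a=25 (auto-commit; committed a=25)
ROLLBACK at op 5 discards: ['e']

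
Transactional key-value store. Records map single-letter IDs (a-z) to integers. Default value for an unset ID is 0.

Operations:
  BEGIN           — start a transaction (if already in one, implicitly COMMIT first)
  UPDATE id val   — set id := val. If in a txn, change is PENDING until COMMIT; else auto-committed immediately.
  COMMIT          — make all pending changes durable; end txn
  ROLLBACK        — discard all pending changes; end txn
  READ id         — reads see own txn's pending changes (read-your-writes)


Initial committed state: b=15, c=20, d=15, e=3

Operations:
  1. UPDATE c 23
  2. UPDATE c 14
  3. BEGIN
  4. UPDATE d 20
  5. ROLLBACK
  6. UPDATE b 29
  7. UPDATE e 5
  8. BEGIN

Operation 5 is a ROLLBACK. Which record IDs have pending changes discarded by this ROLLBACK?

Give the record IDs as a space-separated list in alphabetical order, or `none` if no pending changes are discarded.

Initial committed: {b=15, c=20, d=15, e=3}
Op 1: UPDATE c=23 (auto-commit; committed c=23)
Op 2: UPDATE c=14 (auto-commit; committed c=14)
Op 3: BEGIN: in_txn=True, pending={}
Op 4: UPDATE d=20 (pending; pending now {d=20})
Op 5: ROLLBACK: discarded pending ['d']; in_txn=False
Op 6: UPDATE b=29 (auto-commit; committed b=29)
Op 7: UPDATE e=5 (auto-commit; committed e=5)
Op 8: BEGIN: in_txn=True, pending={}
ROLLBACK at op 5 discards: ['d']

Answer: d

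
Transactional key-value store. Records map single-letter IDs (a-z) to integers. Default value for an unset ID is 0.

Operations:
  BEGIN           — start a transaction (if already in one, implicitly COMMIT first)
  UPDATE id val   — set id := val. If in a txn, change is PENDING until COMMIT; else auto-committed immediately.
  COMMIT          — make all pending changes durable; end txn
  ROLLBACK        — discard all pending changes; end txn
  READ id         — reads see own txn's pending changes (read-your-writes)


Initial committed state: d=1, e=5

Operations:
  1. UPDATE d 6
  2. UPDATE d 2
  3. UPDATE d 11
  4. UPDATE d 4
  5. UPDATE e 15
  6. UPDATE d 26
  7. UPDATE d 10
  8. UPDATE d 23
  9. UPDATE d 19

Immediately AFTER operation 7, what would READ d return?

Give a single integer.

Initial committed: {d=1, e=5}
Op 1: UPDATE d=6 (auto-commit; committed d=6)
Op 2: UPDATE d=2 (auto-commit; committed d=2)
Op 3: UPDATE d=11 (auto-commit; committed d=11)
Op 4: UPDATE d=4 (auto-commit; committed d=4)
Op 5: UPDATE e=15 (auto-commit; committed e=15)
Op 6: UPDATE d=26 (auto-commit; committed d=26)
Op 7: UPDATE d=10 (auto-commit; committed d=10)
After op 7: visible(d) = 10 (pending={}, committed={d=10, e=15})

Answer: 10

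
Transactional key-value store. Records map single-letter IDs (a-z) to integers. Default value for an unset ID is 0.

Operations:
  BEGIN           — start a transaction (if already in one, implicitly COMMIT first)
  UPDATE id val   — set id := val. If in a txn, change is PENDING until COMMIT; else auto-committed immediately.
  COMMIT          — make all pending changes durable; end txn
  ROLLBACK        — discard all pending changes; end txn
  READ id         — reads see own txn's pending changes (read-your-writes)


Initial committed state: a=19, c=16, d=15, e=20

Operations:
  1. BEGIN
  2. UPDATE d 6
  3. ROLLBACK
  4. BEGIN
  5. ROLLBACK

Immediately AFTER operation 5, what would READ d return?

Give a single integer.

Initial committed: {a=19, c=16, d=15, e=20}
Op 1: BEGIN: in_txn=True, pending={}
Op 2: UPDATE d=6 (pending; pending now {d=6})
Op 3: ROLLBACK: discarded pending ['d']; in_txn=False
Op 4: BEGIN: in_txn=True, pending={}
Op 5: ROLLBACK: discarded pending []; in_txn=False
After op 5: visible(d) = 15 (pending={}, committed={a=19, c=16, d=15, e=20})

Answer: 15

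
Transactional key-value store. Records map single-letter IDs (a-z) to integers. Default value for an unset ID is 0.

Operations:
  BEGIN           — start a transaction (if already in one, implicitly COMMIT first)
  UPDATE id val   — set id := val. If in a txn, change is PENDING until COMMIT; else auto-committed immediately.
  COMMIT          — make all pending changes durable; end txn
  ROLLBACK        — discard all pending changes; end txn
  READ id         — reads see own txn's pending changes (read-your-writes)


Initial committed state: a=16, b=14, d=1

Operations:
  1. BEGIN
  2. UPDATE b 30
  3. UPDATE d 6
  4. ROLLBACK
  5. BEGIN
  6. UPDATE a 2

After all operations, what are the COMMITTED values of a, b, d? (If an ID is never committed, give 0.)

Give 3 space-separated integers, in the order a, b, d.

Initial committed: {a=16, b=14, d=1}
Op 1: BEGIN: in_txn=True, pending={}
Op 2: UPDATE b=30 (pending; pending now {b=30})
Op 3: UPDATE d=6 (pending; pending now {b=30, d=6})
Op 4: ROLLBACK: discarded pending ['b', 'd']; in_txn=False
Op 5: BEGIN: in_txn=True, pending={}
Op 6: UPDATE a=2 (pending; pending now {a=2})
Final committed: {a=16, b=14, d=1}

Answer: 16 14 1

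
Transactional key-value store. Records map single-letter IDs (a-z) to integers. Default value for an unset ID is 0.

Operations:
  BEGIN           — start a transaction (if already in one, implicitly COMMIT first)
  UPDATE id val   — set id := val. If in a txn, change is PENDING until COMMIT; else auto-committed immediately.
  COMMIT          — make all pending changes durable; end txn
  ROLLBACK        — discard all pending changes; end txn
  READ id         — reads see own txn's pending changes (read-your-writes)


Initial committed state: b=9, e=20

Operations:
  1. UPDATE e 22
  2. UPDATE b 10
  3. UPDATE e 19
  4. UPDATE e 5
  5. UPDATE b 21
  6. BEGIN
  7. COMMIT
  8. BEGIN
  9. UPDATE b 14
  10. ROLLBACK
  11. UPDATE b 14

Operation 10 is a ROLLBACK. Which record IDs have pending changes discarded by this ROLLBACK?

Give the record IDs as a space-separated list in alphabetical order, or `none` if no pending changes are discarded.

Initial committed: {b=9, e=20}
Op 1: UPDATE e=22 (auto-commit; committed e=22)
Op 2: UPDATE b=10 (auto-commit; committed b=10)
Op 3: UPDATE e=19 (auto-commit; committed e=19)
Op 4: UPDATE e=5 (auto-commit; committed e=5)
Op 5: UPDATE b=21 (auto-commit; committed b=21)
Op 6: BEGIN: in_txn=True, pending={}
Op 7: COMMIT: merged [] into committed; committed now {b=21, e=5}
Op 8: BEGIN: in_txn=True, pending={}
Op 9: UPDATE b=14 (pending; pending now {b=14})
Op 10: ROLLBACK: discarded pending ['b']; in_txn=False
Op 11: UPDATE b=14 (auto-commit; committed b=14)
ROLLBACK at op 10 discards: ['b']

Answer: b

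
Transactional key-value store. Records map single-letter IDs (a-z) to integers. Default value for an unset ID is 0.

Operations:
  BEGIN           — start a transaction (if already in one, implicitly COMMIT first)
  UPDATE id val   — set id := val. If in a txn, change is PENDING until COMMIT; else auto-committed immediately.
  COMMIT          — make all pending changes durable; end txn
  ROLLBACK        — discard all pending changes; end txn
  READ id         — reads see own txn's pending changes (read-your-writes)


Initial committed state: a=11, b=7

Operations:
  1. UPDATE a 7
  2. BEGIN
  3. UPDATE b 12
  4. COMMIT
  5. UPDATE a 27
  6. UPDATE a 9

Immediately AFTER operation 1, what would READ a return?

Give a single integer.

Answer: 7

Derivation:
Initial committed: {a=11, b=7}
Op 1: UPDATE a=7 (auto-commit; committed a=7)
After op 1: visible(a) = 7 (pending={}, committed={a=7, b=7})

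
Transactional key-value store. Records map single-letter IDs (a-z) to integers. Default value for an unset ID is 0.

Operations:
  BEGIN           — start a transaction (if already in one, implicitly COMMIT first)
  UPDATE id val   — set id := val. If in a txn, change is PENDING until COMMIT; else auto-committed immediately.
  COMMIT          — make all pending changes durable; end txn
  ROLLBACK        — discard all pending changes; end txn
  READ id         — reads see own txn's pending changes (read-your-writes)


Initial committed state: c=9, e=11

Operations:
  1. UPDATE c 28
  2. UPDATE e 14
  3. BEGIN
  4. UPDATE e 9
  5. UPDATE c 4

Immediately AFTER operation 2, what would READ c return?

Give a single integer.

Initial committed: {c=9, e=11}
Op 1: UPDATE c=28 (auto-commit; committed c=28)
Op 2: UPDATE e=14 (auto-commit; committed e=14)
After op 2: visible(c) = 28 (pending={}, committed={c=28, e=14})

Answer: 28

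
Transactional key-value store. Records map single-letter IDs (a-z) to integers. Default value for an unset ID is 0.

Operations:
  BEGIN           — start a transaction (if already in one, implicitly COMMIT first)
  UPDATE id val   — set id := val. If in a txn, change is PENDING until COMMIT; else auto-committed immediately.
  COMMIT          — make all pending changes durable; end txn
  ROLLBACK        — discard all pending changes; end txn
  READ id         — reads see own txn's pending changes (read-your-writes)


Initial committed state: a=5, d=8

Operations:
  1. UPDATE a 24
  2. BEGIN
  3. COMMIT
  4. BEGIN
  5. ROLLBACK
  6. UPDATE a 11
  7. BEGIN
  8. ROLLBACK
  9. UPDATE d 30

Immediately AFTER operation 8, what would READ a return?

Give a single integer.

Initial committed: {a=5, d=8}
Op 1: UPDATE a=24 (auto-commit; committed a=24)
Op 2: BEGIN: in_txn=True, pending={}
Op 3: COMMIT: merged [] into committed; committed now {a=24, d=8}
Op 4: BEGIN: in_txn=True, pending={}
Op 5: ROLLBACK: discarded pending []; in_txn=False
Op 6: UPDATE a=11 (auto-commit; committed a=11)
Op 7: BEGIN: in_txn=True, pending={}
Op 8: ROLLBACK: discarded pending []; in_txn=False
After op 8: visible(a) = 11 (pending={}, committed={a=11, d=8})

Answer: 11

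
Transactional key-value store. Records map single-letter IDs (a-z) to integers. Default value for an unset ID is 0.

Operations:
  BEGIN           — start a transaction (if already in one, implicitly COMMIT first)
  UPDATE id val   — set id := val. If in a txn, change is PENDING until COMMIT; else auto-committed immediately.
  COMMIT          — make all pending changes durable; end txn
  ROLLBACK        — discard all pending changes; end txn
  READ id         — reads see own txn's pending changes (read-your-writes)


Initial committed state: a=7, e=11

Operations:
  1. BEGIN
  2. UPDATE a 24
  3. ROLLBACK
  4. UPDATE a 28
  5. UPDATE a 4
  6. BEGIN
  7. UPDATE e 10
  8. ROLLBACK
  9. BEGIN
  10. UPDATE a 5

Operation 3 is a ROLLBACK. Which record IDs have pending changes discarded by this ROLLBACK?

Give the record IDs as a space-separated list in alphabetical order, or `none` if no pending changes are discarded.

Initial committed: {a=7, e=11}
Op 1: BEGIN: in_txn=True, pending={}
Op 2: UPDATE a=24 (pending; pending now {a=24})
Op 3: ROLLBACK: discarded pending ['a']; in_txn=False
Op 4: UPDATE a=28 (auto-commit; committed a=28)
Op 5: UPDATE a=4 (auto-commit; committed a=4)
Op 6: BEGIN: in_txn=True, pending={}
Op 7: UPDATE e=10 (pending; pending now {e=10})
Op 8: ROLLBACK: discarded pending ['e']; in_txn=False
Op 9: BEGIN: in_txn=True, pending={}
Op 10: UPDATE a=5 (pending; pending now {a=5})
ROLLBACK at op 3 discards: ['a']

Answer: a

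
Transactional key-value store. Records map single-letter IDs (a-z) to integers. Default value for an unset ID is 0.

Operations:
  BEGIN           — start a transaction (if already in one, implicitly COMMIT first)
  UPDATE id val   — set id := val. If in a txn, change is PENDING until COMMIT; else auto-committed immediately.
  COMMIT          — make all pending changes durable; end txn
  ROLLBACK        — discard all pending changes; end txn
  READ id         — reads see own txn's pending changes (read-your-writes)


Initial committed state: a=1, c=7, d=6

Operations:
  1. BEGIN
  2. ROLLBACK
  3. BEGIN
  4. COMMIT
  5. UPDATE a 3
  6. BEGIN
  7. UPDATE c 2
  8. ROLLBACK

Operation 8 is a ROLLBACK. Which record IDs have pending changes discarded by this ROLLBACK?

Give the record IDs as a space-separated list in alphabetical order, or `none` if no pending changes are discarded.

Answer: c

Derivation:
Initial committed: {a=1, c=7, d=6}
Op 1: BEGIN: in_txn=True, pending={}
Op 2: ROLLBACK: discarded pending []; in_txn=False
Op 3: BEGIN: in_txn=True, pending={}
Op 4: COMMIT: merged [] into committed; committed now {a=1, c=7, d=6}
Op 5: UPDATE a=3 (auto-commit; committed a=3)
Op 6: BEGIN: in_txn=True, pending={}
Op 7: UPDATE c=2 (pending; pending now {c=2})
Op 8: ROLLBACK: discarded pending ['c']; in_txn=False
ROLLBACK at op 8 discards: ['c']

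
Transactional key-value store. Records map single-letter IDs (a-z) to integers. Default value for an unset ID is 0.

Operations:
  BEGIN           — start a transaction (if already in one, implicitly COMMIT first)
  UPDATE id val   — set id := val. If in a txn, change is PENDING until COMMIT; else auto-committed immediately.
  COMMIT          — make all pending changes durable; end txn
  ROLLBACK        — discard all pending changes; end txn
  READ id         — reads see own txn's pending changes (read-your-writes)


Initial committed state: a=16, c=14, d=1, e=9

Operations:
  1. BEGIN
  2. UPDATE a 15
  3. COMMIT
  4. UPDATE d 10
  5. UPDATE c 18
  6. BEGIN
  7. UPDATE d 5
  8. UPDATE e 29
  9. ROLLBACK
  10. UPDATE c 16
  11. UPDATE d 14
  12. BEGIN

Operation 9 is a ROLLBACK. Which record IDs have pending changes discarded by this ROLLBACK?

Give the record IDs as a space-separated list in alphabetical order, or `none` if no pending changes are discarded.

Answer: d e

Derivation:
Initial committed: {a=16, c=14, d=1, e=9}
Op 1: BEGIN: in_txn=True, pending={}
Op 2: UPDATE a=15 (pending; pending now {a=15})
Op 3: COMMIT: merged ['a'] into committed; committed now {a=15, c=14, d=1, e=9}
Op 4: UPDATE d=10 (auto-commit; committed d=10)
Op 5: UPDATE c=18 (auto-commit; committed c=18)
Op 6: BEGIN: in_txn=True, pending={}
Op 7: UPDATE d=5 (pending; pending now {d=5})
Op 8: UPDATE e=29 (pending; pending now {d=5, e=29})
Op 9: ROLLBACK: discarded pending ['d', 'e']; in_txn=False
Op 10: UPDATE c=16 (auto-commit; committed c=16)
Op 11: UPDATE d=14 (auto-commit; committed d=14)
Op 12: BEGIN: in_txn=True, pending={}
ROLLBACK at op 9 discards: ['d', 'e']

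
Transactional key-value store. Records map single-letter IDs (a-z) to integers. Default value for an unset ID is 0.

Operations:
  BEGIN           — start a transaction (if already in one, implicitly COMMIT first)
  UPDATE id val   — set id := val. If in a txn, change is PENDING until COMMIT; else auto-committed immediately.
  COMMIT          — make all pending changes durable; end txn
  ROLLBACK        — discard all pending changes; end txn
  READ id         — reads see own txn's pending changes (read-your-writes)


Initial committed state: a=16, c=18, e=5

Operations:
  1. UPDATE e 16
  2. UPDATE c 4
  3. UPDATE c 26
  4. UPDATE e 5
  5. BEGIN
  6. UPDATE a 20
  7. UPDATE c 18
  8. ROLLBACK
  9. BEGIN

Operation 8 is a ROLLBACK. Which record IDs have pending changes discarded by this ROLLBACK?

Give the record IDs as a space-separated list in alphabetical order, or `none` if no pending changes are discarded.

Initial committed: {a=16, c=18, e=5}
Op 1: UPDATE e=16 (auto-commit; committed e=16)
Op 2: UPDATE c=4 (auto-commit; committed c=4)
Op 3: UPDATE c=26 (auto-commit; committed c=26)
Op 4: UPDATE e=5 (auto-commit; committed e=5)
Op 5: BEGIN: in_txn=True, pending={}
Op 6: UPDATE a=20 (pending; pending now {a=20})
Op 7: UPDATE c=18 (pending; pending now {a=20, c=18})
Op 8: ROLLBACK: discarded pending ['a', 'c']; in_txn=False
Op 9: BEGIN: in_txn=True, pending={}
ROLLBACK at op 8 discards: ['a', 'c']

Answer: a c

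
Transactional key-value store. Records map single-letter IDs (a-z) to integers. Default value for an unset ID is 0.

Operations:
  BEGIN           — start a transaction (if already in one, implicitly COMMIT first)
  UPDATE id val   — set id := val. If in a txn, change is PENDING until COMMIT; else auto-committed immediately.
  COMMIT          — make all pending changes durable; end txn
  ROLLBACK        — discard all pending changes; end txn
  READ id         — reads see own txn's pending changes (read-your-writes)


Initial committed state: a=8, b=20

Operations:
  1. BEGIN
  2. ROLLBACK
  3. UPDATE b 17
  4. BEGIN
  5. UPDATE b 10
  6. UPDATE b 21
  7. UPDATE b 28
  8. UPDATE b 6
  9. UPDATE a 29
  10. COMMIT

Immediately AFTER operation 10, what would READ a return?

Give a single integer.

Initial committed: {a=8, b=20}
Op 1: BEGIN: in_txn=True, pending={}
Op 2: ROLLBACK: discarded pending []; in_txn=False
Op 3: UPDATE b=17 (auto-commit; committed b=17)
Op 4: BEGIN: in_txn=True, pending={}
Op 5: UPDATE b=10 (pending; pending now {b=10})
Op 6: UPDATE b=21 (pending; pending now {b=21})
Op 7: UPDATE b=28 (pending; pending now {b=28})
Op 8: UPDATE b=6 (pending; pending now {b=6})
Op 9: UPDATE a=29 (pending; pending now {a=29, b=6})
Op 10: COMMIT: merged ['a', 'b'] into committed; committed now {a=29, b=6}
After op 10: visible(a) = 29 (pending={}, committed={a=29, b=6})

Answer: 29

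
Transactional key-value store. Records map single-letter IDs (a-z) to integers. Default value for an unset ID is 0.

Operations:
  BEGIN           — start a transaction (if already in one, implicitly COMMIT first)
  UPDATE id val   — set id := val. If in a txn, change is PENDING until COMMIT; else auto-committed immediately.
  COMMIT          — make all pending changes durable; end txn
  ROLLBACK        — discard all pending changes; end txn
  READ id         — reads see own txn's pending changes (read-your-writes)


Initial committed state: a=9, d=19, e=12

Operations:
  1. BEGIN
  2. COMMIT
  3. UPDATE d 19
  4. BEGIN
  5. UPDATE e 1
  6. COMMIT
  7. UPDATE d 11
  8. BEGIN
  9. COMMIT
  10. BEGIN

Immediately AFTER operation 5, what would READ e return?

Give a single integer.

Initial committed: {a=9, d=19, e=12}
Op 1: BEGIN: in_txn=True, pending={}
Op 2: COMMIT: merged [] into committed; committed now {a=9, d=19, e=12}
Op 3: UPDATE d=19 (auto-commit; committed d=19)
Op 4: BEGIN: in_txn=True, pending={}
Op 5: UPDATE e=1 (pending; pending now {e=1})
After op 5: visible(e) = 1 (pending={e=1}, committed={a=9, d=19, e=12})

Answer: 1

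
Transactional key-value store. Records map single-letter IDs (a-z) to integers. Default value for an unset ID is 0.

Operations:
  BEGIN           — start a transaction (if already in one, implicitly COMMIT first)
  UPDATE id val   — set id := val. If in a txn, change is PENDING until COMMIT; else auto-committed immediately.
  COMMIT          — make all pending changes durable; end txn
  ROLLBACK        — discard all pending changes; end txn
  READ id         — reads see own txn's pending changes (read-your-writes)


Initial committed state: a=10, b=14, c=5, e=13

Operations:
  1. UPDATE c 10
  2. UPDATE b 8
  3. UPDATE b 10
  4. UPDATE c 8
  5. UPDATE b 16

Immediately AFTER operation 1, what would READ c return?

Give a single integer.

Initial committed: {a=10, b=14, c=5, e=13}
Op 1: UPDATE c=10 (auto-commit; committed c=10)
After op 1: visible(c) = 10 (pending={}, committed={a=10, b=14, c=10, e=13})

Answer: 10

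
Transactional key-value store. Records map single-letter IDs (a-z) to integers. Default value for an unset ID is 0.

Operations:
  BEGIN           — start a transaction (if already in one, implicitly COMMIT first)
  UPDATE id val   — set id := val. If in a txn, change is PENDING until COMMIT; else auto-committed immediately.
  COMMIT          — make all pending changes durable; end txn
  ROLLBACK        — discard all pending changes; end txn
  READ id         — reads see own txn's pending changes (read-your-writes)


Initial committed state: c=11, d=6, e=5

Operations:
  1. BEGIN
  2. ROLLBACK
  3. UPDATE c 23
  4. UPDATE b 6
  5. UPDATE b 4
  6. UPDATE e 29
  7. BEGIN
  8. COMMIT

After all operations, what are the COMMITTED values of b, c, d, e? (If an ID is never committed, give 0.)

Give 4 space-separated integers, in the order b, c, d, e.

Initial committed: {c=11, d=6, e=5}
Op 1: BEGIN: in_txn=True, pending={}
Op 2: ROLLBACK: discarded pending []; in_txn=False
Op 3: UPDATE c=23 (auto-commit; committed c=23)
Op 4: UPDATE b=6 (auto-commit; committed b=6)
Op 5: UPDATE b=4 (auto-commit; committed b=4)
Op 6: UPDATE e=29 (auto-commit; committed e=29)
Op 7: BEGIN: in_txn=True, pending={}
Op 8: COMMIT: merged [] into committed; committed now {b=4, c=23, d=6, e=29}
Final committed: {b=4, c=23, d=6, e=29}

Answer: 4 23 6 29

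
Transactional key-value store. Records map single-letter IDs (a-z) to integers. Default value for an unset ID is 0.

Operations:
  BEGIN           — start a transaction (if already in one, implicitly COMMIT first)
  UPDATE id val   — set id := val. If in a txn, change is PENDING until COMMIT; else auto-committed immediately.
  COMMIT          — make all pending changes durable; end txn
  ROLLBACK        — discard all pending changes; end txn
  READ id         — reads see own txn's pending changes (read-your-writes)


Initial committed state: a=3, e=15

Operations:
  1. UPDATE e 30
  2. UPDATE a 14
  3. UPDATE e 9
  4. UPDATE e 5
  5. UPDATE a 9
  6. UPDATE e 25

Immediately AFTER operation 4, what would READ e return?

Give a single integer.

Initial committed: {a=3, e=15}
Op 1: UPDATE e=30 (auto-commit; committed e=30)
Op 2: UPDATE a=14 (auto-commit; committed a=14)
Op 3: UPDATE e=9 (auto-commit; committed e=9)
Op 4: UPDATE e=5 (auto-commit; committed e=5)
After op 4: visible(e) = 5 (pending={}, committed={a=14, e=5})

Answer: 5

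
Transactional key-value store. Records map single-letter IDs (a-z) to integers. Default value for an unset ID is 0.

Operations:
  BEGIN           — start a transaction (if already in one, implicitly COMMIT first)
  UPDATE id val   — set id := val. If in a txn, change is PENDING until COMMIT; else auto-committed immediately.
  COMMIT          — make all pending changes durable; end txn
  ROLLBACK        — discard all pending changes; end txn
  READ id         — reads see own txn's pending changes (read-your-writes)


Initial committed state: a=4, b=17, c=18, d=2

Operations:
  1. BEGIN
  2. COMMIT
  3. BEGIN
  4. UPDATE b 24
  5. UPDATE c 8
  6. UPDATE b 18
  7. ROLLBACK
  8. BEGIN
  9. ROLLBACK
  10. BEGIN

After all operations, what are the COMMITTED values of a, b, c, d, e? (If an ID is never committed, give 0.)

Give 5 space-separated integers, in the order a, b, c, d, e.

Answer: 4 17 18 2 0

Derivation:
Initial committed: {a=4, b=17, c=18, d=2}
Op 1: BEGIN: in_txn=True, pending={}
Op 2: COMMIT: merged [] into committed; committed now {a=4, b=17, c=18, d=2}
Op 3: BEGIN: in_txn=True, pending={}
Op 4: UPDATE b=24 (pending; pending now {b=24})
Op 5: UPDATE c=8 (pending; pending now {b=24, c=8})
Op 6: UPDATE b=18 (pending; pending now {b=18, c=8})
Op 7: ROLLBACK: discarded pending ['b', 'c']; in_txn=False
Op 8: BEGIN: in_txn=True, pending={}
Op 9: ROLLBACK: discarded pending []; in_txn=False
Op 10: BEGIN: in_txn=True, pending={}
Final committed: {a=4, b=17, c=18, d=2}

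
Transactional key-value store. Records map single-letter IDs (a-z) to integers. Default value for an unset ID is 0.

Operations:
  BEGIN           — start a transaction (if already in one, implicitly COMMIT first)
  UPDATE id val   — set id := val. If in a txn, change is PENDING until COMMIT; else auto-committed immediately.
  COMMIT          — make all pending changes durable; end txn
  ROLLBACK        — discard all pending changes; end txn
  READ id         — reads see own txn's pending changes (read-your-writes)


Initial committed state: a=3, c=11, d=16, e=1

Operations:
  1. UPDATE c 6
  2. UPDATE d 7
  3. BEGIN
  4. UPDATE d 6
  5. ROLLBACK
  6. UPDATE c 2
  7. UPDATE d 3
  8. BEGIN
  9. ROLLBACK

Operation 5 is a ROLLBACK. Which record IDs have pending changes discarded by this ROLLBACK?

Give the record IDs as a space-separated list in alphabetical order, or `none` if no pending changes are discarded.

Answer: d

Derivation:
Initial committed: {a=3, c=11, d=16, e=1}
Op 1: UPDATE c=6 (auto-commit; committed c=6)
Op 2: UPDATE d=7 (auto-commit; committed d=7)
Op 3: BEGIN: in_txn=True, pending={}
Op 4: UPDATE d=6 (pending; pending now {d=6})
Op 5: ROLLBACK: discarded pending ['d']; in_txn=False
Op 6: UPDATE c=2 (auto-commit; committed c=2)
Op 7: UPDATE d=3 (auto-commit; committed d=3)
Op 8: BEGIN: in_txn=True, pending={}
Op 9: ROLLBACK: discarded pending []; in_txn=False
ROLLBACK at op 5 discards: ['d']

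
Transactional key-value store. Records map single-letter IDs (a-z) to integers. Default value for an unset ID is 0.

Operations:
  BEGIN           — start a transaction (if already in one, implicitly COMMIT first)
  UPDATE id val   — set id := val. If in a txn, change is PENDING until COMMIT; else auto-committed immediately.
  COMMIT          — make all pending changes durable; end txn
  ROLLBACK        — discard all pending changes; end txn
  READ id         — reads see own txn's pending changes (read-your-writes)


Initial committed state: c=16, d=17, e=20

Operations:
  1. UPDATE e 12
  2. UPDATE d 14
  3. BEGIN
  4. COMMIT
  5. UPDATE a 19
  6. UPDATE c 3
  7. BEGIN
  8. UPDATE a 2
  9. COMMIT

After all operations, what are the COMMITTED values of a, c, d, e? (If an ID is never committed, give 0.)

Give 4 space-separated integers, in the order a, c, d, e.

Answer: 2 3 14 12

Derivation:
Initial committed: {c=16, d=17, e=20}
Op 1: UPDATE e=12 (auto-commit; committed e=12)
Op 2: UPDATE d=14 (auto-commit; committed d=14)
Op 3: BEGIN: in_txn=True, pending={}
Op 4: COMMIT: merged [] into committed; committed now {c=16, d=14, e=12}
Op 5: UPDATE a=19 (auto-commit; committed a=19)
Op 6: UPDATE c=3 (auto-commit; committed c=3)
Op 7: BEGIN: in_txn=True, pending={}
Op 8: UPDATE a=2 (pending; pending now {a=2})
Op 9: COMMIT: merged ['a'] into committed; committed now {a=2, c=3, d=14, e=12}
Final committed: {a=2, c=3, d=14, e=12}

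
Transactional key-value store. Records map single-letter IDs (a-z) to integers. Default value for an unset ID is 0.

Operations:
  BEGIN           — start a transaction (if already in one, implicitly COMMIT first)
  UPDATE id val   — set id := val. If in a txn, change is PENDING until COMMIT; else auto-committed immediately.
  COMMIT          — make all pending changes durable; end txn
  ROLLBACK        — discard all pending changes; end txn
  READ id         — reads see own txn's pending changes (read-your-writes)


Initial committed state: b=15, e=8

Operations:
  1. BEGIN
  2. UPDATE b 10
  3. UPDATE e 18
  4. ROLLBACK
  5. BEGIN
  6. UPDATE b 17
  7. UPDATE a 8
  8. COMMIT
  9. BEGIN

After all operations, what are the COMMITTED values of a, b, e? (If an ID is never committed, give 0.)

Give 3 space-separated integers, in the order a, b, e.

Answer: 8 17 8

Derivation:
Initial committed: {b=15, e=8}
Op 1: BEGIN: in_txn=True, pending={}
Op 2: UPDATE b=10 (pending; pending now {b=10})
Op 3: UPDATE e=18 (pending; pending now {b=10, e=18})
Op 4: ROLLBACK: discarded pending ['b', 'e']; in_txn=False
Op 5: BEGIN: in_txn=True, pending={}
Op 6: UPDATE b=17 (pending; pending now {b=17})
Op 7: UPDATE a=8 (pending; pending now {a=8, b=17})
Op 8: COMMIT: merged ['a', 'b'] into committed; committed now {a=8, b=17, e=8}
Op 9: BEGIN: in_txn=True, pending={}
Final committed: {a=8, b=17, e=8}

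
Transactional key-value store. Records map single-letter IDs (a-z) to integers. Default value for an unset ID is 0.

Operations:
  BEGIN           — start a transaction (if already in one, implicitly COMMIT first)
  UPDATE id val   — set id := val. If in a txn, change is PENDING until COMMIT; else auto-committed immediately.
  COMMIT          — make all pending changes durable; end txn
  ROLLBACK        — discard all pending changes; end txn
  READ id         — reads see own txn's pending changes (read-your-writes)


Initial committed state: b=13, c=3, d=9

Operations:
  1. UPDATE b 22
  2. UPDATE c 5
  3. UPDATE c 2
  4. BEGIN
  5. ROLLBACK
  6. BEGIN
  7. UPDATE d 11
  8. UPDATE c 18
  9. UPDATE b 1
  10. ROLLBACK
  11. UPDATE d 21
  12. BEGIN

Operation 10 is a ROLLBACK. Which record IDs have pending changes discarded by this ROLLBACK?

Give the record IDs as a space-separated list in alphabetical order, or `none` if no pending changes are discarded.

Initial committed: {b=13, c=3, d=9}
Op 1: UPDATE b=22 (auto-commit; committed b=22)
Op 2: UPDATE c=5 (auto-commit; committed c=5)
Op 3: UPDATE c=2 (auto-commit; committed c=2)
Op 4: BEGIN: in_txn=True, pending={}
Op 5: ROLLBACK: discarded pending []; in_txn=False
Op 6: BEGIN: in_txn=True, pending={}
Op 7: UPDATE d=11 (pending; pending now {d=11})
Op 8: UPDATE c=18 (pending; pending now {c=18, d=11})
Op 9: UPDATE b=1 (pending; pending now {b=1, c=18, d=11})
Op 10: ROLLBACK: discarded pending ['b', 'c', 'd']; in_txn=False
Op 11: UPDATE d=21 (auto-commit; committed d=21)
Op 12: BEGIN: in_txn=True, pending={}
ROLLBACK at op 10 discards: ['b', 'c', 'd']

Answer: b c d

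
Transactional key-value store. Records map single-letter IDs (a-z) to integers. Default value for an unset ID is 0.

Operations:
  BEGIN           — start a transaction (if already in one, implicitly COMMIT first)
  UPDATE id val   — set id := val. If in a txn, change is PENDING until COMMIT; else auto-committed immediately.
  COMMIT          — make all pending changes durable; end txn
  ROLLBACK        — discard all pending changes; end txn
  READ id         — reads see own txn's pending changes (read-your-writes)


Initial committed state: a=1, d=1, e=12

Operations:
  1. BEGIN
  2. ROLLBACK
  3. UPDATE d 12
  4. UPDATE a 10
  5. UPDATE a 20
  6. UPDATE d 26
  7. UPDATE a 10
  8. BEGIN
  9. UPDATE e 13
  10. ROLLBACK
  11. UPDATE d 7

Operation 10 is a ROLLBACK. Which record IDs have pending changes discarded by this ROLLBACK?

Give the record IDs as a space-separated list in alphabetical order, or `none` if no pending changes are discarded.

Initial committed: {a=1, d=1, e=12}
Op 1: BEGIN: in_txn=True, pending={}
Op 2: ROLLBACK: discarded pending []; in_txn=False
Op 3: UPDATE d=12 (auto-commit; committed d=12)
Op 4: UPDATE a=10 (auto-commit; committed a=10)
Op 5: UPDATE a=20 (auto-commit; committed a=20)
Op 6: UPDATE d=26 (auto-commit; committed d=26)
Op 7: UPDATE a=10 (auto-commit; committed a=10)
Op 8: BEGIN: in_txn=True, pending={}
Op 9: UPDATE e=13 (pending; pending now {e=13})
Op 10: ROLLBACK: discarded pending ['e']; in_txn=False
Op 11: UPDATE d=7 (auto-commit; committed d=7)
ROLLBACK at op 10 discards: ['e']

Answer: e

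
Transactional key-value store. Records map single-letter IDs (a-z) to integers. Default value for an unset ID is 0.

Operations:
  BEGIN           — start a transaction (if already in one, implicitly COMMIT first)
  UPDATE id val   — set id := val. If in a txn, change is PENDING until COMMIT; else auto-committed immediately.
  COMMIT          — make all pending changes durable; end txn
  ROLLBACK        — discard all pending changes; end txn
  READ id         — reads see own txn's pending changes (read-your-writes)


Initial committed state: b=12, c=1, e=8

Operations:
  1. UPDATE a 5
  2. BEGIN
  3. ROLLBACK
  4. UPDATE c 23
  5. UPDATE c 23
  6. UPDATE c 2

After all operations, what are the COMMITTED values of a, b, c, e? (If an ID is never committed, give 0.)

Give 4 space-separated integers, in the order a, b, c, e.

Answer: 5 12 2 8

Derivation:
Initial committed: {b=12, c=1, e=8}
Op 1: UPDATE a=5 (auto-commit; committed a=5)
Op 2: BEGIN: in_txn=True, pending={}
Op 3: ROLLBACK: discarded pending []; in_txn=False
Op 4: UPDATE c=23 (auto-commit; committed c=23)
Op 5: UPDATE c=23 (auto-commit; committed c=23)
Op 6: UPDATE c=2 (auto-commit; committed c=2)
Final committed: {a=5, b=12, c=2, e=8}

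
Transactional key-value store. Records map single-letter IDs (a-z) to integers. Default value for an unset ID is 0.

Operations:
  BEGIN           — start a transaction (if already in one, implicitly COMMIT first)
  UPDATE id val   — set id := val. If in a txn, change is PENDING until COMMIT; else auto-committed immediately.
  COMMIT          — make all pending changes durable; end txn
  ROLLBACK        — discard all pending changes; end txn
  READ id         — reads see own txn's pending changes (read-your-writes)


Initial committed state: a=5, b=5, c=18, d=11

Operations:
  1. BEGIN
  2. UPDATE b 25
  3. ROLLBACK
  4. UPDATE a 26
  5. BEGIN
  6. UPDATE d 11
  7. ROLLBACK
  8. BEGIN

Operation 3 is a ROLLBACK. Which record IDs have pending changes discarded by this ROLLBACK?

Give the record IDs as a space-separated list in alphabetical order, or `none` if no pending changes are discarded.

Answer: b

Derivation:
Initial committed: {a=5, b=5, c=18, d=11}
Op 1: BEGIN: in_txn=True, pending={}
Op 2: UPDATE b=25 (pending; pending now {b=25})
Op 3: ROLLBACK: discarded pending ['b']; in_txn=False
Op 4: UPDATE a=26 (auto-commit; committed a=26)
Op 5: BEGIN: in_txn=True, pending={}
Op 6: UPDATE d=11 (pending; pending now {d=11})
Op 7: ROLLBACK: discarded pending ['d']; in_txn=False
Op 8: BEGIN: in_txn=True, pending={}
ROLLBACK at op 3 discards: ['b']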